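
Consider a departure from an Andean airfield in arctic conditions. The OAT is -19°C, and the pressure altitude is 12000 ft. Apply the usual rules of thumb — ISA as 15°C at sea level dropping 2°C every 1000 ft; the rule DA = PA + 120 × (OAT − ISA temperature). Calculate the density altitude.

ISA temperature at 12000 ft = 15 − 2 × (12000/1000) = -9°C.
ISA deviation = -19 − (-9) = -10°C.
Density altitude = 12000 + 120 × (-10) = 12000 + (-1200) = 10800 ft.

10800 ft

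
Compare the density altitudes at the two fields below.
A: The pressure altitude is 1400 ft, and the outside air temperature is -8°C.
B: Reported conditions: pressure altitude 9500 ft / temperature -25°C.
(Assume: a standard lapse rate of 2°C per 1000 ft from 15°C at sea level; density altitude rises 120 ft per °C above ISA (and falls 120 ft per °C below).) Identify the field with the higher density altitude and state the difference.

B by 8004 ft

A: ISA temp = 12.2°C, deviation -20.2°C, DA = 1400 + 120 × (-20.2) = -1024 ft.
B: ISA temp = -4°C, deviation -21°C, DA = 9500 + 120 × (-21) = 6980 ft.
B is higher by 6980 − (-1024) = 8004 ft.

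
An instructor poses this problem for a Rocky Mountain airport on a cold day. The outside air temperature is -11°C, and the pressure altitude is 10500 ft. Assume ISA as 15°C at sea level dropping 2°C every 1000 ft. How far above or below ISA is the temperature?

ISA temperature at 10500 ft = 15 − 2 × (10500/1000) = -6°C.
Deviation = OAT − ISA = -11 − (-6) = -5°C.

ISA-5°C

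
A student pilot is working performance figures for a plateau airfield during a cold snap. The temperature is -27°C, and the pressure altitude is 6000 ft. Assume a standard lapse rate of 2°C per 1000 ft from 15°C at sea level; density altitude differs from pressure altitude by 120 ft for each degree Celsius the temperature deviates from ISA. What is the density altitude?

2400 ft

ISA temperature at 6000 ft = 15 − 2 × (6000/1000) = 3°C.
ISA deviation = -27 − 3 = -30°C.
Density altitude = 6000 + 120 × (-30) = 6000 + (-3600) = 2400 ft.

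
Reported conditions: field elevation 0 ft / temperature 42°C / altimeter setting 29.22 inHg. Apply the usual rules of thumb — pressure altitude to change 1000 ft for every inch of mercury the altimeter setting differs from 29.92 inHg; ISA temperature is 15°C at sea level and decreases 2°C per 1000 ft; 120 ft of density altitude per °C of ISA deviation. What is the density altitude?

4108 ft

Pressure altitude = 0 + (29.92 − 29.22) × 1000 = 0 + (+700) = 700 ft.
ISA temperature at 700 ft = 15 − 2 × (700/1000) = 13.6°C.
ISA deviation = 42 − 13.6 = +28.4°C.
Density altitude = 700 + 120 × (28.4) = 4108 ft.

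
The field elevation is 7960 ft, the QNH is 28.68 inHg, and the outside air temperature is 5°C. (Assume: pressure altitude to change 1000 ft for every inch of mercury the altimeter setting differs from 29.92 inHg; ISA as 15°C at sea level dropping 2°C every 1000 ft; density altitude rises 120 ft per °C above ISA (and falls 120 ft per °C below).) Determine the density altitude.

10208 ft

Pressure altitude = 7960 + (29.92 − 28.68) × 1000 = 7960 + (+1240) = 9200 ft.
ISA temperature at 9200 ft = 15 − 2 × (9200/1000) = -3.4°C.
ISA deviation = 5 − (-3.4) = +8.4°C.
Density altitude = 9200 + 120 × (8.4) = 10208 ft.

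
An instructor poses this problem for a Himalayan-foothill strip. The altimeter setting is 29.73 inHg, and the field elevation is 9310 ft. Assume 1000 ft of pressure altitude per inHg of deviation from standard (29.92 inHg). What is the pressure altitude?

Pressure correction = (29.92 − 29.73) × 1000 = +190 ft.
Pressure altitude = 9310 + (+190) = 9500 ft.

9500 ft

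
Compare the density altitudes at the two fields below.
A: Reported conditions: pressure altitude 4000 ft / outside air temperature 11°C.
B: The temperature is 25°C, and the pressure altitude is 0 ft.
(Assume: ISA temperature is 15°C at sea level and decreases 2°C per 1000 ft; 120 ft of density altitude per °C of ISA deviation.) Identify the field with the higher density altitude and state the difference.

A by 3280 ft

A: ISA temp = 7°C, deviation +4°C, DA = 4000 + 120 × 4 = 4480 ft.
B: ISA temp = 15°C, deviation +10°C, DA = 0 + 120 × 10 = 1200 ft.
A is higher by 4480 − 1200 = 3280 ft.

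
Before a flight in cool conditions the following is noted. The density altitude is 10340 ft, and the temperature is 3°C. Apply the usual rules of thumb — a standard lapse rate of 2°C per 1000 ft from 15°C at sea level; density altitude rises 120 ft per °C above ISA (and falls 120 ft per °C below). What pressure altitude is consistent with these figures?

9500 ft

DA = PA + 120 × (OAT − (15 − 2·PA/1000)) = PA + 120·OAT − 1800 + 0.24·PA = 1.24·PA + 120·OAT − 1800.
So 1.24·PA = 10340 − 120 × 3 + 1800 = 11780.
PA = 11780 / 1.24 = 9500 ft.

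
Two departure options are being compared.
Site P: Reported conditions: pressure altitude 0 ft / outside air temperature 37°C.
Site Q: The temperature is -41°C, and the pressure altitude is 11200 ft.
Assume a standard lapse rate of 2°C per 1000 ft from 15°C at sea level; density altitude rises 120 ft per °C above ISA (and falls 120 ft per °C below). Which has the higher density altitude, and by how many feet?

Site Q by 4528 ft

Site P: ISA temp = 15°C, deviation +22°C, DA = 0 + 120 × 22 = 2640 ft.
Site Q: ISA temp = -7.4°C, deviation -33.6°C, DA = 11200 + 120 × (-33.6) = 7168 ft.
Site Q is higher by 7168 − 2640 = 4528 ft.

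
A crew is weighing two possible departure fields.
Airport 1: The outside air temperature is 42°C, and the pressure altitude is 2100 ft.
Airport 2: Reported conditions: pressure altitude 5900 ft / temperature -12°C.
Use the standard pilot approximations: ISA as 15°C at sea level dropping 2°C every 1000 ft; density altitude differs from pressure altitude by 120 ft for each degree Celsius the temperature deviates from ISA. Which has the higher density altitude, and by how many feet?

Airport 1: ISA temp = 10.8°C, deviation +31.2°C, DA = 2100 + 120 × 31.2 = 5844 ft.
Airport 2: ISA temp = 3.2°C, deviation -15.2°C, DA = 5900 + 120 × (-15.2) = 4076 ft.
Airport 1 is higher by 5844 − 4076 = 1768 ft.

Airport 1 by 1768 ft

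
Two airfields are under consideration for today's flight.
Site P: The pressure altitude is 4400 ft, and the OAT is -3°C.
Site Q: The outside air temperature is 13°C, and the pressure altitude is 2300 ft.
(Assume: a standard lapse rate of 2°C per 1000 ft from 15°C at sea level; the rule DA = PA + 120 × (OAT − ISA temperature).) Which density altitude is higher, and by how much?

Site P: ISA temp = 6.2°C, deviation -9.2°C, DA = 4400 + 120 × (-9.2) = 3296 ft.
Site Q: ISA temp = 10.4°C, deviation +2.6°C, DA = 2300 + 120 × 2.6 = 2612 ft.
Site P is higher by 3296 − 2612 = 684 ft.

Site P by 684 ft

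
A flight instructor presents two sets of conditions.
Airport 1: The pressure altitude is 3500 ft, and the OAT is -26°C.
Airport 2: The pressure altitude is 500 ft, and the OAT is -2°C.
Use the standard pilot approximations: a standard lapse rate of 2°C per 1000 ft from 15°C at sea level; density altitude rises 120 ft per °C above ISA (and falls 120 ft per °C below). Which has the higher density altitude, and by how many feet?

Airport 1 by 840 ft

Airport 1: ISA temp = 8°C, deviation -34°C, DA = 3500 + 120 × (-34) = -580 ft.
Airport 2: ISA temp = 14°C, deviation -16°C, DA = 500 + 120 × (-16) = -1420 ft.
Airport 1 is higher by -580 − (-1420) = 840 ft.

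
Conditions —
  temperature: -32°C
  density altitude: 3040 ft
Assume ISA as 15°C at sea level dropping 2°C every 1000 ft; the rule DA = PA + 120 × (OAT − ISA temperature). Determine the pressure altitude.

DA = PA + 120 × (OAT − (15 − 2·PA/1000)) = PA + 120·OAT − 1800 + 0.24·PA = 1.24·PA + 120·OAT − 1800.
So 1.24·PA = 3040 − 120 × (-32) + 1800 = 8680.
PA = 8680 / 1.24 = 7000 ft.

7000 ft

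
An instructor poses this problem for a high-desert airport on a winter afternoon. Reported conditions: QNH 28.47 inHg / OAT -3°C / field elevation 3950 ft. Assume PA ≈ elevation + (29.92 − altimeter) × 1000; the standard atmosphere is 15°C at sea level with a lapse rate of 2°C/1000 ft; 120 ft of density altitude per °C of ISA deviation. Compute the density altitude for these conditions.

4536 ft

Pressure altitude = 3950 + (29.92 − 28.47) × 1000 = 3950 + (+1450) = 5400 ft.
ISA temperature at 5400 ft = 15 − 2 × (5400/1000) = 4.2°C.
ISA deviation = -3 − 4.2 = -7.2°C.
Density altitude = 5400 + 120 × (-7.2) = 4536 ft.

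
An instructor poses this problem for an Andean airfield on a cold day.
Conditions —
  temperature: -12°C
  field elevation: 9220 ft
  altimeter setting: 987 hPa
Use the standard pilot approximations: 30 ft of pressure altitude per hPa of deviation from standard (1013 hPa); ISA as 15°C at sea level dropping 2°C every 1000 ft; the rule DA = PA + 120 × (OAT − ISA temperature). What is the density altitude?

9160 ft

Pressure altitude = 9220 + (1013 − 987) × 30 = 9220 + (+780) = 10000 ft.
ISA temperature at 10000 ft = 15 − 2 × (10000/1000) = -5°C.
ISA deviation = -12 − (-5) = -7°C.
Density altitude = 10000 + 120 × (-7) = 9160 ft.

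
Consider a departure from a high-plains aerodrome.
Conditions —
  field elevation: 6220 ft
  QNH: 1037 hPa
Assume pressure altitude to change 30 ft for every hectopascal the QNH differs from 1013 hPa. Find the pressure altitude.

5500 ft

Pressure correction = (1013 − 1037) × 30 = -720 ft.
Pressure altitude = 6220 + (-720) = 5500 ft.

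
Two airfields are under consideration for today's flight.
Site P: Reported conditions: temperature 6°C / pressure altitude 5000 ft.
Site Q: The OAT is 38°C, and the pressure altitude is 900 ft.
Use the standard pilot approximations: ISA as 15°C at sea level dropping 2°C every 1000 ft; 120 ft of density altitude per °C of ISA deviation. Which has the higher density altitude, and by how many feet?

Site P by 1244 ft

Site P: ISA temp = 5°C, deviation +1°C, DA = 5000 + 120 × 1 = 5120 ft.
Site Q: ISA temp = 13.2°C, deviation +24.8°C, DA = 900 + 120 × 24.8 = 3876 ft.
Site P is higher by 5120 − 3876 = 1244 ft.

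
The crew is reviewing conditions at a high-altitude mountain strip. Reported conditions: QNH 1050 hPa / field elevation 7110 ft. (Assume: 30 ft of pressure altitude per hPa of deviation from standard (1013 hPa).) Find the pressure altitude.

Pressure correction = (1013 − 1050) × 30 = -1110 ft.
Pressure altitude = 7110 + (-1110) = 6000 ft.

6000 ft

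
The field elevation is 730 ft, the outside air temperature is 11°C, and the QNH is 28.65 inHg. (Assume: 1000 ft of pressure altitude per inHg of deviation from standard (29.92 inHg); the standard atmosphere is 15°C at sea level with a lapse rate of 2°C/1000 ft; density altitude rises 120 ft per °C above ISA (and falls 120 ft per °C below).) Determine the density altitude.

2000 ft

Pressure altitude = 730 + (29.92 − 28.65) × 1000 = 730 + (+1270) = 2000 ft.
ISA temperature at 2000 ft = 15 − 2 × (2000/1000) = 11°C.
ISA deviation = 11 − 11 = 0°C.
Density altitude = 2000 + 120 × (0) = 2000 ft.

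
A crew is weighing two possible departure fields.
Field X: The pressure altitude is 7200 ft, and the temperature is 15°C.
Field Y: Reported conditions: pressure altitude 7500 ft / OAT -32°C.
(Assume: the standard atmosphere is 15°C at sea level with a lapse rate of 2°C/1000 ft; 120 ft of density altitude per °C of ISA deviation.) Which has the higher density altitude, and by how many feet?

Field X by 5268 ft

Field X: ISA temp = 0.6°C, deviation +14.4°C, DA = 7200 + 120 × 14.4 = 8928 ft.
Field Y: ISA temp = 0°C, deviation -32°C, DA = 7500 + 120 × (-32) = 3660 ft.
Field X is higher by 8928 − 3660 = 5268 ft.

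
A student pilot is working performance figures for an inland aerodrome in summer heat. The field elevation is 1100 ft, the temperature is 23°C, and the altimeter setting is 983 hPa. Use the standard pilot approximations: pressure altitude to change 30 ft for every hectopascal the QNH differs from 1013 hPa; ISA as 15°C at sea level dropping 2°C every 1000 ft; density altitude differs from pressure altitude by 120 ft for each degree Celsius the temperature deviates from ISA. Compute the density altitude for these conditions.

Pressure altitude = 1100 + (1013 − 983) × 30 = 1100 + (+900) = 2000 ft.
ISA temperature at 2000 ft = 15 − 2 × (2000/1000) = 11°C.
ISA deviation = 23 − 11 = +12°C.
Density altitude = 2000 + 120 × (12) = 3440 ft.

3440 ft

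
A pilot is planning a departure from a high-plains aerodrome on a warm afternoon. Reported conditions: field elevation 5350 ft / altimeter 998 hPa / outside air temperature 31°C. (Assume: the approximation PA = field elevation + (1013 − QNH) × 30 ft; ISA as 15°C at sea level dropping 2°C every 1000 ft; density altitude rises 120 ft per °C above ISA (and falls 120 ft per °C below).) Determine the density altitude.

9112 ft

Pressure altitude = 5350 + (1013 − 998) × 30 = 5350 + (+450) = 5800 ft.
ISA temperature at 5800 ft = 15 − 2 × (5800/1000) = 3.4°C.
ISA deviation = 31 − 3.4 = +27.6°C.
Density altitude = 5800 + 120 × (27.6) = 9112 ft.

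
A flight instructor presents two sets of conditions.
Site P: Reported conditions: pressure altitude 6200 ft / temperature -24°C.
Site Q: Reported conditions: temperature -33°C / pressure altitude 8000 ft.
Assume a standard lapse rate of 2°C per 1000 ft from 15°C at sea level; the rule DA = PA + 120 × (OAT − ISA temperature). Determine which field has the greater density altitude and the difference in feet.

Site P: ISA temp = 2.6°C, deviation -26.6°C, DA = 6200 + 120 × (-26.6) = 3008 ft.
Site Q: ISA temp = -1°C, deviation -32°C, DA = 8000 + 120 × (-32) = 4160 ft.
Site Q is higher by 4160 − 3008 = 1152 ft.

Site Q by 1152 ft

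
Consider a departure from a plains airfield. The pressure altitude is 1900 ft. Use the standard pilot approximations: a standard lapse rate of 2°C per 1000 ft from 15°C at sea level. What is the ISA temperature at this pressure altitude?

11.2°C

ISA temperature = 15 − 2 × (1900/1000) = 15 − 3.8 = 11.2°C.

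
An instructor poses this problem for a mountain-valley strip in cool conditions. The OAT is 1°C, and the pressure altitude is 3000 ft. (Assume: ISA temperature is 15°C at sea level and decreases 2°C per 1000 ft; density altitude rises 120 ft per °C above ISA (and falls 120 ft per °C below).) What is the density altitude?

ISA temperature at 3000 ft = 15 − 2 × (3000/1000) = 9°C.
ISA deviation = 1 − 9 = -8°C.
Density altitude = 3000 + 120 × (-8) = 3000 + (-960) = 2040 ft.

2040 ft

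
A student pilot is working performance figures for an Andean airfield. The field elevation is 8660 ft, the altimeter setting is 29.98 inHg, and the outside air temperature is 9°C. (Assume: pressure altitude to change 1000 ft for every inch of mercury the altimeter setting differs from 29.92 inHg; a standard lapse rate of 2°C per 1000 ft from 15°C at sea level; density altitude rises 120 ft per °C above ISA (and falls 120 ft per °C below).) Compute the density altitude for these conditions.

Pressure altitude = 8660 + (29.92 − 29.98) × 1000 = 8660 + (-60) = 8600 ft.
ISA temperature at 8600 ft = 15 − 2 × (8600/1000) = -2.2°C.
ISA deviation = 9 − (-2.2) = +11.2°C.
Density altitude = 8600 + 120 × (11.2) = 9944 ft.

9944 ft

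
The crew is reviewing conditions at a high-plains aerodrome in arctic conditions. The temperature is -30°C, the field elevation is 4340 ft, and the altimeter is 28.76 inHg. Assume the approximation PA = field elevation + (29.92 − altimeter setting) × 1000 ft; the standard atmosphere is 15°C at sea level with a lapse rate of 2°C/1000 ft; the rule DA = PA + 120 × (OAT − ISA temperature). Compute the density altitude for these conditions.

Pressure altitude = 4340 + (29.92 − 28.76) × 1000 = 4340 + (+1160) = 5500 ft.
ISA temperature at 5500 ft = 15 − 2 × (5500/1000) = 4°C.
ISA deviation = -30 − 4 = -34°C.
Density altitude = 5500 + 120 × (-34) = 1420 ft.

1420 ft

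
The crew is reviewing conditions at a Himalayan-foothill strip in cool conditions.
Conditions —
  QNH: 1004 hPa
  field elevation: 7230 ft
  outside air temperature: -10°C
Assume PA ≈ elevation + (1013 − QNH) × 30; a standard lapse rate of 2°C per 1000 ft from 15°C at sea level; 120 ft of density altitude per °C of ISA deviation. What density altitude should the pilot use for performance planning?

Pressure altitude = 7230 + (1013 − 1004) × 30 = 7230 + (+270) = 7500 ft.
ISA temperature at 7500 ft = 15 − 2 × (7500/1000) = 0°C.
ISA deviation = -10 − 0 = -10°C.
Density altitude = 7500 + 120 × (-10) = 6300 ft.

6300 ft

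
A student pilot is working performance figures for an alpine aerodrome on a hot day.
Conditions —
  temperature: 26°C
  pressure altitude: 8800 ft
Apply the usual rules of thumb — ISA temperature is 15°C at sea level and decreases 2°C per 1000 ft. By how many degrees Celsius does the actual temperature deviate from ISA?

ISA+28.6°C

ISA temperature at 8800 ft = 15 − 2 × (8800/1000) = -2.6°C.
Deviation = OAT − ISA = 26 − (-2.6) = +28.6°C.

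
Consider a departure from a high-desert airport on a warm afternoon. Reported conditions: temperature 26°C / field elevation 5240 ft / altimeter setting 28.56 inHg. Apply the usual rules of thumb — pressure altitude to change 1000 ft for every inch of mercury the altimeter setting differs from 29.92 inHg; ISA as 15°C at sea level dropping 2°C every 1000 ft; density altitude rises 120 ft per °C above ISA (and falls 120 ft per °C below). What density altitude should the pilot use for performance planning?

Pressure altitude = 5240 + (29.92 − 28.56) × 1000 = 5240 + (+1360) = 6600 ft.
ISA temperature at 6600 ft = 15 − 2 × (6600/1000) = 1.8°C.
ISA deviation = 26 − 1.8 = +24.2°C.
Density altitude = 6600 + 120 × (24.2) = 9504 ft.

9504 ft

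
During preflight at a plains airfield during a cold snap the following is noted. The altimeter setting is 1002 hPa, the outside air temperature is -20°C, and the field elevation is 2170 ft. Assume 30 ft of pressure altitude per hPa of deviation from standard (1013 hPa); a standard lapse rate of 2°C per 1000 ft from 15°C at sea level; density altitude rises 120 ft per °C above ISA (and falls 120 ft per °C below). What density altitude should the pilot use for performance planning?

-1100 ft

Pressure altitude = 2170 + (1013 − 1002) × 30 = 2170 + (+330) = 2500 ft.
ISA temperature at 2500 ft = 15 − 2 × (2500/1000) = 10°C.
ISA deviation = -20 − 10 = -30°C.
Density altitude = 2500 + 120 × (-30) = -1100 ft.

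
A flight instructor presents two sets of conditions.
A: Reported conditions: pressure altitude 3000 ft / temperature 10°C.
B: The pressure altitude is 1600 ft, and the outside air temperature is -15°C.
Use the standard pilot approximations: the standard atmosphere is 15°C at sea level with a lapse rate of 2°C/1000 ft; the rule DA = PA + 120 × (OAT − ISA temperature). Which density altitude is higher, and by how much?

A by 4736 ft

A: ISA temp = 9°C, deviation +1°C, DA = 3000 + 120 × 1 = 3120 ft.
B: ISA temp = 11.8°C, deviation -26.8°C, DA = 1600 + 120 × (-26.8) = -1616 ft.
A is higher by 3120 − (-1616) = 4736 ft.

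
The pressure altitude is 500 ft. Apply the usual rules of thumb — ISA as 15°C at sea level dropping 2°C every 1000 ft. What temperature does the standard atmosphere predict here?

14°C

ISA temperature = 15 − 2 × (500/1000) = 15 − 1 = 14°C.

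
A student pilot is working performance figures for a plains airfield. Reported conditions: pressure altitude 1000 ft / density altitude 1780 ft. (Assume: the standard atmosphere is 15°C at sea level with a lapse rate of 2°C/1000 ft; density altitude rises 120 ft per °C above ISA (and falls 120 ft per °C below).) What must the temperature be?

19.5°C

Density altitude − pressure altitude = 1780 − 1000 = +780 ft.
At 120 ft/°C that is an ISA deviation of 780/120 = +6.5°C.
ISA temperature at 1000 ft = 15 − 2 × (1000/1000) = 13°C.
OAT = ISA + deviation = 13 + (+6.5) = 19.5°C.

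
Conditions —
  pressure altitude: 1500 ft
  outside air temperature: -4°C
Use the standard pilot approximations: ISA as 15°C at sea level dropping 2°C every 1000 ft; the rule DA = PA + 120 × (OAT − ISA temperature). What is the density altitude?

ISA temperature at 1500 ft = 15 − 2 × (1500/1000) = 12°C.
ISA deviation = -4 − 12 = -16°C.
Density altitude = 1500 + 120 × (-16) = 1500 + (-1920) = -420 ft.

-420 ft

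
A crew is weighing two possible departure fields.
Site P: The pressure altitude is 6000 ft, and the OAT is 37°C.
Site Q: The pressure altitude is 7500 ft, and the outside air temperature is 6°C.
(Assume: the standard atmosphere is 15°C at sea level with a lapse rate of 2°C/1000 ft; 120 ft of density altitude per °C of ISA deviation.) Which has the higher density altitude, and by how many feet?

Site P by 1860 ft

Site P: ISA temp = 3°C, deviation +34°C, DA = 6000 + 120 × 34 = 10080 ft.
Site Q: ISA temp = 0°C, deviation +6°C, DA = 7500 + 120 × 6 = 8220 ft.
Site P is higher by 10080 − 8220 = 1860 ft.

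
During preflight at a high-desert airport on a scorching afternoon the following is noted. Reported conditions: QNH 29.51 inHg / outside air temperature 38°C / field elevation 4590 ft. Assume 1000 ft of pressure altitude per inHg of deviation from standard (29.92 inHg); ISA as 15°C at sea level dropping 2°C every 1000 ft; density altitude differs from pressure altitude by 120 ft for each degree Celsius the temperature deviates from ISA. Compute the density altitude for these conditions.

Pressure altitude = 4590 + (29.92 − 29.51) × 1000 = 4590 + (+410) = 5000 ft.
ISA temperature at 5000 ft = 15 − 2 × (5000/1000) = 5°C.
ISA deviation = 38 − 5 = +33°C.
Density altitude = 5000 + 120 × (33) = 8960 ft.

8960 ft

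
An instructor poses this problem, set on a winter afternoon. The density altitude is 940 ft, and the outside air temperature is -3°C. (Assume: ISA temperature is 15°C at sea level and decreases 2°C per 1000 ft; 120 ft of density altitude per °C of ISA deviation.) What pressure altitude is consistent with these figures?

DA = PA + 120 × (OAT − (15 − 2·PA/1000)) = PA + 120·OAT − 1800 + 0.24·PA = 1.24·PA + 120·OAT − 1800.
So 1.24·PA = 940 − 120 × (-3) + 1800 = 3100.
PA = 3100 / 1.24 = 2500 ft.

2500 ft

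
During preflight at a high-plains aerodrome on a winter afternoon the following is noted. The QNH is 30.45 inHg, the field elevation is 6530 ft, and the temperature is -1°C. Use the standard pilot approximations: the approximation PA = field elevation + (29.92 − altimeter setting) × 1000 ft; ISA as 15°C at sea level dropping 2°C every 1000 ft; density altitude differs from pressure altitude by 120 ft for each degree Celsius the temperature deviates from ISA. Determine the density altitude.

Pressure altitude = 6530 + (29.92 − 30.45) × 1000 = 6530 + (-530) = 6000 ft.
ISA temperature at 6000 ft = 15 − 2 × (6000/1000) = 3°C.
ISA deviation = -1 − 3 = -4°C.
Density altitude = 6000 + 120 × (-4) = 5520 ft.

5520 ft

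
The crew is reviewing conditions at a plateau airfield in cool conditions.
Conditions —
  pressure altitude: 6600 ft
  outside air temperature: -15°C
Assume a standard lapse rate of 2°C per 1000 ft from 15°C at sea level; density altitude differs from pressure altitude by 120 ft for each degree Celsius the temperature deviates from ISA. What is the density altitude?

ISA temperature at 6600 ft = 15 − 2 × (6600/1000) = 1.8°C.
ISA deviation = -15 − 1.8 = -16.8°C.
Density altitude = 6600 + 120 × (-16.8) = 6600 + (-2016) = 4584 ft.

4584 ft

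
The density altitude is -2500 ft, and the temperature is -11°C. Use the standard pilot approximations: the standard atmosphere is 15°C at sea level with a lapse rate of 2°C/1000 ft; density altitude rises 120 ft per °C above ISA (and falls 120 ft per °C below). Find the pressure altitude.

500 ft

DA = PA + 120 × (OAT − (15 − 2·PA/1000)) = PA + 120·OAT − 1800 + 0.24·PA = 1.24·PA + 120·OAT − 1800.
So 1.24·PA = -2500 − 120 × (-11) + 1800 = 620.
PA = 620 / 1.24 = 500 ft.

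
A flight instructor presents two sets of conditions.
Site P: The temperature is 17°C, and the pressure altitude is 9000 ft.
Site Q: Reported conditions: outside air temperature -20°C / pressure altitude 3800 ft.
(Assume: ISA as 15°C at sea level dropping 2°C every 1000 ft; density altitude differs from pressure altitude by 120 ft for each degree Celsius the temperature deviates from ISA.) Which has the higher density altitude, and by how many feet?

Site P: ISA temp = -3°C, deviation +20°C, DA = 9000 + 120 × 20 = 11400 ft.
Site Q: ISA temp = 7.4°C, deviation -27.4°C, DA = 3800 + 120 × (-27.4) = 512 ft.
Site P is higher by 11400 − 512 = 10888 ft.

Site P by 10888 ft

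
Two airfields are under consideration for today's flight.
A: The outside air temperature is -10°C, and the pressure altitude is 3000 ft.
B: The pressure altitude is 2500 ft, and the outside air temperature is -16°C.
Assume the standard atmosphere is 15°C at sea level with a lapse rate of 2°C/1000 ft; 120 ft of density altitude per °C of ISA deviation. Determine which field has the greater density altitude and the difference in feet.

A by 1340 ft

A: ISA temp = 9°C, deviation -19°C, DA = 3000 + 120 × (-19) = 720 ft.
B: ISA temp = 10°C, deviation -26°C, DA = 2500 + 120 × (-26) = -620 ft.
A is higher by 720 − (-620) = 1340 ft.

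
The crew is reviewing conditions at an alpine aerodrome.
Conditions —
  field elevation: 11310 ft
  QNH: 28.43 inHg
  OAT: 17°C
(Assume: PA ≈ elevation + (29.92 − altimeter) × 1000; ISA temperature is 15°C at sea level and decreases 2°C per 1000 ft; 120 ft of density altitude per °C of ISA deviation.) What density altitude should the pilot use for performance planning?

Pressure altitude = 11310 + (29.92 − 28.43) × 1000 = 11310 + (+1490) = 12800 ft.
ISA temperature at 12800 ft = 15 − 2 × (12800/1000) = -10.6°C.
ISA deviation = 17 − (-10.6) = +27.6°C.
Density altitude = 12800 + 120 × (27.6) = 16112 ft.

16112 ft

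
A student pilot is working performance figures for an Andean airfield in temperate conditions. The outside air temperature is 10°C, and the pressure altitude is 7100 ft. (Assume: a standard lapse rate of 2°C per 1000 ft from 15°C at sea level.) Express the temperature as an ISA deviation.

ISA temperature at 7100 ft = 15 − 2 × (7100/1000) = 0.8°C.
Deviation = OAT − ISA = 10 − 0.8 = +9.2°C.

ISA+9.2°C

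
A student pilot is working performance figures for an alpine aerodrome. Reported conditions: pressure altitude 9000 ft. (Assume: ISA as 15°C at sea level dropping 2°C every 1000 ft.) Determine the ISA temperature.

ISA temperature = 15 − 2 × (9000/1000) = 15 − 18 = -3°C.

-3°C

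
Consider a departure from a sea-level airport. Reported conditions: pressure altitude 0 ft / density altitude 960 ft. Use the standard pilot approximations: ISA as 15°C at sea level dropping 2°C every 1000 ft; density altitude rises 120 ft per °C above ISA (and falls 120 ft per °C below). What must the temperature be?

23°C

Density altitude − pressure altitude = 960 − 0 = +960 ft.
At 120 ft/°C that is an ISA deviation of 960/120 = +8°C.
ISA temperature at 0 ft = 15 − 2 × (0/1000) = 15°C.
OAT = ISA + deviation = 15 + (+8) = 23°C.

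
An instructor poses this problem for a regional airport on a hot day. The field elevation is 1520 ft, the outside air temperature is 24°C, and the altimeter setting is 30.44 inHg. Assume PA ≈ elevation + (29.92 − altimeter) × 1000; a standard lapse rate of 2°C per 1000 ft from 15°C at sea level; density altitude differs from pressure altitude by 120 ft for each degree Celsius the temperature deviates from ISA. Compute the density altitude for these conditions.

2320 ft

Pressure altitude = 1520 + (29.92 − 30.44) × 1000 = 1520 + (-520) = 1000 ft.
ISA temperature at 1000 ft = 15 − 2 × (1000/1000) = 13°C.
ISA deviation = 24 − 13 = +11°C.
Density altitude = 1000 + 120 × (11) = 2320 ft.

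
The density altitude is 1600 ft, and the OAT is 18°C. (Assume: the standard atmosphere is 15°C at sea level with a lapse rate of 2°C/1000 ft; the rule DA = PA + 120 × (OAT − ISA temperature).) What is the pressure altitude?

1000 ft

DA = PA + 120 × (OAT − (15 − 2·PA/1000)) = PA + 120·OAT − 1800 + 0.24·PA = 1.24·PA + 120·OAT − 1800.
So 1.24·PA = 1600 − 120 × 18 + 1800 = 1240.
PA = 1240 / 1.24 = 1000 ft.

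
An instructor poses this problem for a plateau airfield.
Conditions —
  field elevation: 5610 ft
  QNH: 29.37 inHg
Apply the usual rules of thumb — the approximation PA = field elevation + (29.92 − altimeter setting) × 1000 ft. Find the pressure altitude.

6160 ft

Pressure correction = (29.92 − 29.37) × 1000 = +550 ft.
Pressure altitude = 5610 + (+550) = 6160 ft.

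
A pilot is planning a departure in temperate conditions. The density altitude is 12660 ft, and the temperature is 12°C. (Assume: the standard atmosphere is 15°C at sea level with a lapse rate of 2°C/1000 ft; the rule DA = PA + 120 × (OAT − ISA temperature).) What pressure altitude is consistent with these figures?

DA = PA + 120 × (OAT − (15 − 2·PA/1000)) = PA + 120·OAT − 1800 + 0.24·PA = 1.24·PA + 120·OAT − 1800.
So 1.24·PA = 12660 − 120 × 12 + 1800 = 13020.
PA = 13020 / 1.24 = 10500 ft.

10500 ft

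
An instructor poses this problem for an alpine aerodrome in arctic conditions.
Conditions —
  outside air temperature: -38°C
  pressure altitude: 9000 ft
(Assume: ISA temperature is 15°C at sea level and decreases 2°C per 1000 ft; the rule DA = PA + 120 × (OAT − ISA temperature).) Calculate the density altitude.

ISA temperature at 9000 ft = 15 − 2 × (9000/1000) = -3°C.
ISA deviation = -38 − (-3) = -35°C.
Density altitude = 9000 + 120 × (-35) = 9000 + (-4200) = 4800 ft.

4800 ft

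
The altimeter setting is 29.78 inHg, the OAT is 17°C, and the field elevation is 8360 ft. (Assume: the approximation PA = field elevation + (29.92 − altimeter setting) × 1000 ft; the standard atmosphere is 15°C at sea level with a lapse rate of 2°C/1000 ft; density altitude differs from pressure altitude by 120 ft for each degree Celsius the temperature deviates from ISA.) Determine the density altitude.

10780 ft

Pressure altitude = 8360 + (29.92 − 29.78) × 1000 = 8360 + (+140) = 8500 ft.
ISA temperature at 8500 ft = 15 − 2 × (8500/1000) = -2°C.
ISA deviation = 17 − (-2) = +19°C.
Density altitude = 8500 + 120 × (19) = 10780 ft.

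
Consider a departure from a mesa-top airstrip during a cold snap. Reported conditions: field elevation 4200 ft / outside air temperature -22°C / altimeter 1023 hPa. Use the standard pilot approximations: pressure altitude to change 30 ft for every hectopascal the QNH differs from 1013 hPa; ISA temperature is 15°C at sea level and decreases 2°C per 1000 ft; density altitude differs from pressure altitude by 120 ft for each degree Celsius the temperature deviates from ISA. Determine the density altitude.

396 ft

Pressure altitude = 4200 + (1013 − 1023) × 30 = 4200 + (-300) = 3900 ft.
ISA temperature at 3900 ft = 15 − 2 × (3900/1000) = 7.2°C.
ISA deviation = -22 − 7.2 = -29.2°C.
Density altitude = 3900 + 120 × (-29.2) = 396 ft.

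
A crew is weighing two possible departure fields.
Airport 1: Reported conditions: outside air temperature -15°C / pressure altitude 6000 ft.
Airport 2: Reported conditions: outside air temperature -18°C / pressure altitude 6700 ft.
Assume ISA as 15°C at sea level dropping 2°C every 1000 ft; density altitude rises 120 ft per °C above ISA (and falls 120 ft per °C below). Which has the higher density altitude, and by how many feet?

Airport 1: ISA temp = 3°C, deviation -18°C, DA = 6000 + 120 × (-18) = 3840 ft.
Airport 2: ISA temp = 1.6°C, deviation -19.6°C, DA = 6700 + 120 × (-19.6) = 4348 ft.
Airport 2 is higher by 4348 − 3840 = 508 ft.

Airport 2 by 508 ft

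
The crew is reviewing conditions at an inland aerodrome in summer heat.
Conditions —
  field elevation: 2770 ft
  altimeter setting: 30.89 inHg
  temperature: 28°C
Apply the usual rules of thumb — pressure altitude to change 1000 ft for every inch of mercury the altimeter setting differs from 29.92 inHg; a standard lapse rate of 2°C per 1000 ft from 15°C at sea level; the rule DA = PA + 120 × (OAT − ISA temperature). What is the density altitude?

3792 ft

Pressure altitude = 2770 + (29.92 − 30.89) × 1000 = 2770 + (-970) = 1800 ft.
ISA temperature at 1800 ft = 15 − 2 × (1800/1000) = 11.4°C.
ISA deviation = 28 − 11.4 = +16.6°C.
Density altitude = 1800 + 120 × (16.6) = 3792 ft.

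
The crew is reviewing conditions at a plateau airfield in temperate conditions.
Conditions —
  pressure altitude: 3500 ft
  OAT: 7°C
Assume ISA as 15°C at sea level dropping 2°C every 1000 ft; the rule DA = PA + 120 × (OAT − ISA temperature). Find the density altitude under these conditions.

ISA temperature at 3500 ft = 15 − 2 × (3500/1000) = 8°C.
ISA deviation = 7 − 8 = -1°C.
Density altitude = 3500 + 120 × (-1) = 3500 + (-120) = 3380 ft.

3380 ft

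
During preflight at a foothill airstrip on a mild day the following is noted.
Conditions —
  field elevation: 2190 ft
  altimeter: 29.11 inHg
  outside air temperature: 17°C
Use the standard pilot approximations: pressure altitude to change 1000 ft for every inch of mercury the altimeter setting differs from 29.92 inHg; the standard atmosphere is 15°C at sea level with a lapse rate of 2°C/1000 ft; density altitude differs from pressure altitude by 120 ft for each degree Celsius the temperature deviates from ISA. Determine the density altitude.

3960 ft

Pressure altitude = 2190 + (29.92 − 29.11) × 1000 = 2190 + (+810) = 3000 ft.
ISA temperature at 3000 ft = 15 − 2 × (3000/1000) = 9°C.
ISA deviation = 17 − 9 = +8°C.
Density altitude = 3000 + 120 × (8) = 3960 ft.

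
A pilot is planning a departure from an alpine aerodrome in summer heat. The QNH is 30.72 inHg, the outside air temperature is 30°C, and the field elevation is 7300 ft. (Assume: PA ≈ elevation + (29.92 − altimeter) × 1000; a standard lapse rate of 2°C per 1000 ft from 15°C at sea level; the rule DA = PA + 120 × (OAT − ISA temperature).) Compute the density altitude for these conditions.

9860 ft

Pressure altitude = 7300 + (29.92 − 30.72) × 1000 = 7300 + (-800) = 6500 ft.
ISA temperature at 6500 ft = 15 − 2 × (6500/1000) = 2°C.
ISA deviation = 30 − 2 = +28°C.
Density altitude = 6500 + 120 × (28) = 9860 ft.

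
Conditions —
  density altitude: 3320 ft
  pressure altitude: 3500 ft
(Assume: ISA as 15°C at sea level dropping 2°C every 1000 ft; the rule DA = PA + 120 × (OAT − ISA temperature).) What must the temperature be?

6.5°C

Density altitude − pressure altitude = 3320 − 3500 = -180 ft.
At 120 ft/°C that is an ISA deviation of -180/120 = -1.5°C.
ISA temperature at 3500 ft = 15 − 2 × (3500/1000) = 8°C.
OAT = ISA + deviation = 8 + (-1.5) = 6.5°C.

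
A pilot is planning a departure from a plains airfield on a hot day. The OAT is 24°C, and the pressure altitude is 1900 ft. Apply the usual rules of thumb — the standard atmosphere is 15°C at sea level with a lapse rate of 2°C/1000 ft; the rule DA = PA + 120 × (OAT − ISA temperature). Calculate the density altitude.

ISA temperature at 1900 ft = 15 − 2 × (1900/1000) = 11.2°C.
ISA deviation = 24 − 11.2 = +12.8°C.
Density altitude = 1900 + 120 × (12.8) = 1900 + (+1536) = 3436 ft.

3436 ft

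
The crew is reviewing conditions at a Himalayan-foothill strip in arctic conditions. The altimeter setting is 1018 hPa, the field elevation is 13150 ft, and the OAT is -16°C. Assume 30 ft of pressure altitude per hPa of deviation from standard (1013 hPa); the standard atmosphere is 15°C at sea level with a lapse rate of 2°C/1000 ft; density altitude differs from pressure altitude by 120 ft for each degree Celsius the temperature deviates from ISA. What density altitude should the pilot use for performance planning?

Pressure altitude = 13150 + (1013 − 1018) × 30 = 13150 + (-150) = 13000 ft.
ISA temperature at 13000 ft = 15 − 2 × (13000/1000) = -11°C.
ISA deviation = -16 − (-11) = -5°C.
Density altitude = 13000 + 120 × (-5) = 12400 ft.

12400 ft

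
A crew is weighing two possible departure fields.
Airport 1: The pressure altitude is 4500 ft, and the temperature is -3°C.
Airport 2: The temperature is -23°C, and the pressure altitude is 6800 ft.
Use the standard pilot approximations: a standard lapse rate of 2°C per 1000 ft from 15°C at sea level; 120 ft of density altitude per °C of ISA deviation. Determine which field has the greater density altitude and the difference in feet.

Airport 1: ISA temp = 6°C, deviation -9°C, DA = 4500 + 120 × (-9) = 3420 ft.
Airport 2: ISA temp = 1.4°C, deviation -24.4°C, DA = 6800 + 120 × (-24.4) = 3872 ft.
Airport 2 is higher by 3872 − 3420 = 452 ft.

Airport 2 by 452 ft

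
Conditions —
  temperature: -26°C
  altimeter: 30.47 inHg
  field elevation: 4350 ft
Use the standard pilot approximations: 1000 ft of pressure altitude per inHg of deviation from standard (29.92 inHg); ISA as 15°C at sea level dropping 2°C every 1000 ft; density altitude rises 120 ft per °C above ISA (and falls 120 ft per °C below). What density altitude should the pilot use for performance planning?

-208 ft

Pressure altitude = 4350 + (29.92 − 30.47) × 1000 = 4350 + (-550) = 3800 ft.
ISA temperature at 3800 ft = 15 − 2 × (3800/1000) = 7.4°C.
ISA deviation = -26 − 7.4 = -33.4°C.
Density altitude = 3800 + 120 × (-33.4) = -208 ft.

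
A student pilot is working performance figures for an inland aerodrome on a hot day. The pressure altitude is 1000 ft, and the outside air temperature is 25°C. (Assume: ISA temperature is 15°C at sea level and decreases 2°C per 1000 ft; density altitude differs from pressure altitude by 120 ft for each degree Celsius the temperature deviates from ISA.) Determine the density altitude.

2440 ft

ISA temperature at 1000 ft = 15 − 2 × (1000/1000) = 13°C.
ISA deviation = 25 − 13 = +12°C.
Density altitude = 1000 + 120 × (12) = 1000 + (+1440) = 2440 ft.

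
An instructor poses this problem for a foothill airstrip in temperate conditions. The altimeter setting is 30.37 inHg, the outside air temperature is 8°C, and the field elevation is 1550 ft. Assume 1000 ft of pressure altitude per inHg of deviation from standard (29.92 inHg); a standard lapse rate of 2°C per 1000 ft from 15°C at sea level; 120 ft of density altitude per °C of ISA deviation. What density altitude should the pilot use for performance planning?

Pressure altitude = 1550 + (29.92 − 30.37) × 1000 = 1550 + (-450) = 1100 ft.
ISA temperature at 1100 ft = 15 − 2 × (1100/1000) = 12.8°C.
ISA deviation = 8 − 12.8 = -4.8°C.
Density altitude = 1100 + 120 × (-4.8) = 524 ft.

524 ft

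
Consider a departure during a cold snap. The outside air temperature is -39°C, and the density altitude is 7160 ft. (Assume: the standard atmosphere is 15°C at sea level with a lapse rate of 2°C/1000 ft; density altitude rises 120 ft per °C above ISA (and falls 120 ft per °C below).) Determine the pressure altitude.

DA = PA + 120 × (OAT − (15 − 2·PA/1000)) = PA + 120·OAT − 1800 + 0.24·PA = 1.24·PA + 120·OAT − 1800.
So 1.24·PA = 7160 − 120 × (-39) + 1800 = 13640.
PA = 13640 / 1.24 = 11000 ft.

11000 ft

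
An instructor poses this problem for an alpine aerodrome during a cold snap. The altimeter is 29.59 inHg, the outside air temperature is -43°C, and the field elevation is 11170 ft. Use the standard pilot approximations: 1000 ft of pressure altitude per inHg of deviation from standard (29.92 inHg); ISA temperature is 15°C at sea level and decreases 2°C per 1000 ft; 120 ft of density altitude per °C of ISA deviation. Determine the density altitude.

7300 ft

Pressure altitude = 11170 + (29.92 − 29.59) × 1000 = 11170 + (+330) = 11500 ft.
ISA temperature at 11500 ft = 15 − 2 × (11500/1000) = -8°C.
ISA deviation = -43 − (-8) = -35°C.
Density altitude = 11500 + 120 × (-35) = 7300 ft.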